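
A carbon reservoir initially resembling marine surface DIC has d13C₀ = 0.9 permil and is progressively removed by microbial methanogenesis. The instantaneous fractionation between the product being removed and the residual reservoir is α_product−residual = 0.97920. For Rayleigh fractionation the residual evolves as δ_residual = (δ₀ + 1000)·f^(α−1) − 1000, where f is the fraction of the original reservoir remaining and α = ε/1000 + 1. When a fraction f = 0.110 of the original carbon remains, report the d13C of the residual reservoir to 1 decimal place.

Rayleigh residual: δ_res = (δ₀ + 1000)·f^(α−1) − 1000
α − 1 = -0.02080
f^(α−1) = 0.110^(-0.02080) = 1.046982
δ_res = (0.9 + 1000) × 1.046982 − 1000 = 1047.924 − 1000 = 47.92 permil

47.9 permil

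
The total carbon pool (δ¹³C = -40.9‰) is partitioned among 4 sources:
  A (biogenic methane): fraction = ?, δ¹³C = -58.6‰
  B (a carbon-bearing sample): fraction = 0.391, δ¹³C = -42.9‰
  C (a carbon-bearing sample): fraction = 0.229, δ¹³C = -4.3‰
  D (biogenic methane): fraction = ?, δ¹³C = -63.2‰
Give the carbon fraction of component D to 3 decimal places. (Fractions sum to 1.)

Let f_D and f_A be the unknown fractions; fractions sum to 1 so f_D + f_A = 0.380.
Mass balance: Σ fᵢ·δᵢ = δ_bulk ⇒ f_D·(-63.2) + f_A·(-58.6) = -40.9 − (-17.759) = -23.141
Substitute f_A = 0.380 − f_D:
f_D·(-63.2 − -58.6) = -23.141 − 0.380×(-58.6) = -0.873
f_D = -0.873 / -4.6 = 0.1899

0.190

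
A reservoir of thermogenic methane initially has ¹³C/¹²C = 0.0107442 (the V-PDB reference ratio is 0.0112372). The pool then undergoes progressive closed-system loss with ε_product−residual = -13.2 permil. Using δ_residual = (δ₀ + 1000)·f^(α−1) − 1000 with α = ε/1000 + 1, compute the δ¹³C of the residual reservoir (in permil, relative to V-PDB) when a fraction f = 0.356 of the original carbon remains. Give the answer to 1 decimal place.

-30.7 permil

δ₀ = (0.0107442/0.0112372 − 1)×1000 = (0.956128 − 1)×1000 = -43.872 permil
α − 1 = ε/1000 = -0.0132
f^(α−1) = 0.356^(-0.0132) = 1.013727
δ_res = (-43.872 + 1000) × 1.013727 − 1000 = 969.252 − 1000 = -30.75 permil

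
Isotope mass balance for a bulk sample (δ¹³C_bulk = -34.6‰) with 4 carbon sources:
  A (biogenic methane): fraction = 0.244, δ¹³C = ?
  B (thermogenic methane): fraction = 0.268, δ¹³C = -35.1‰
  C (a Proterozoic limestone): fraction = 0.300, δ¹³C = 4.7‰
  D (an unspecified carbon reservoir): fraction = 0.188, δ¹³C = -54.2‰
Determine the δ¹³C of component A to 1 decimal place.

-67.3‰

Isotope mass balance: δ_bulk = Σ fᵢ·δᵢ.
-34.6 = 0.244×δ_A + 0.268×(-35.1) + 0.300×(4.7) + 0.188×(-54.2)
0.244·δ_A = -34.6 − (-18.186) = -16.414
δ_A = -16.414 / 0.244 = -67.27‰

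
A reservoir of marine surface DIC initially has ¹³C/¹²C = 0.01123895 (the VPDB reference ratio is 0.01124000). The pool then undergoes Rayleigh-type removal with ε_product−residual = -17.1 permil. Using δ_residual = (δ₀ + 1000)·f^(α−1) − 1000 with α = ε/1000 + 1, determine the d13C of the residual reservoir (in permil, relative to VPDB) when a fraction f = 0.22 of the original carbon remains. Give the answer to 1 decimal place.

δ₀ = (0.01123895/0.01124000 − 1)×1000 = (0.999907 − 1)×1000 = -0.093 permil
α − 1 = ε/1000 = -0.0171
f^(α−1) = 0.22^(-0.0171) = 1.026230
δ_res = (-0.093 + 1000) × 1.026230 − 1000 = 1026.134 − 1000 = 26.13 permil

26.1 permil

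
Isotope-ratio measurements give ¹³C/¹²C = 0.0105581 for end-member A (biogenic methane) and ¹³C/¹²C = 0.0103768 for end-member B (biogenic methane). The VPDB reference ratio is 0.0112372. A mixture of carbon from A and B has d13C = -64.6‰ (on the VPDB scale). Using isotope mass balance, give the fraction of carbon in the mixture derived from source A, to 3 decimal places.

δ_A = (0.0105581/0.0112372 − 1)×1000 = (0.939567 − 1)×1000 = -60.433‰
δ_B = (0.0103768/0.0112372 − 1)×1000 = (0.923433 − 1)×1000 = -76.567‰
f_A = (δ_mix − δ_B)/(δ_A − δ_B) = (-64.6 − (-76.567))/(-60.433 − (-76.567))
f_A = 11.967 / 16.134 = 0.7417

0.742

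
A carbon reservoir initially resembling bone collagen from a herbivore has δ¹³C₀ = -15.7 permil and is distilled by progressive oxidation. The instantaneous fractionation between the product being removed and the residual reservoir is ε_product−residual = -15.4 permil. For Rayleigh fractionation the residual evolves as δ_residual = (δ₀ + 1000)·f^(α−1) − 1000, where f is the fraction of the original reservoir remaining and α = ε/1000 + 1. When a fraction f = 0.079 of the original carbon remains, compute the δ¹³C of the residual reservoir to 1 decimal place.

23.5 permil

Rayleigh residual: δ_res = (δ₀ + 1000)·f^(α−1) − 1000
α = ε/1000 + 1 = 0.98460, so α − 1 = -0.01540
f^(α−1) = 0.079^(-0.01540) = 1.039864
δ_res = (-15.7 + 1000) × 1.039864 − 1000 = 1023.538 − 1000 = 23.54 permil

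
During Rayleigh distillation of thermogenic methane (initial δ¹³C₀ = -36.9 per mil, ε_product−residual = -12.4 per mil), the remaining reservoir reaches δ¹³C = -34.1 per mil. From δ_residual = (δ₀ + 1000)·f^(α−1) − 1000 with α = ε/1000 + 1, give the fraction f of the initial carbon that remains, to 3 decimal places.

0.791

α − 1 = ε/1000 = -0.0124
(δ_res + 1000)/(δ₀ + 1000) = (-34.1 + 1000)/(-36.9 + 1000) = 965.9/963.1 = 1.002907
f = 1.002907^(1/-0.0124) = exp(ln(1.002907)/-0.0124) = exp(0.00290/-0.0124)
f = exp(-0.2341) = 0.7913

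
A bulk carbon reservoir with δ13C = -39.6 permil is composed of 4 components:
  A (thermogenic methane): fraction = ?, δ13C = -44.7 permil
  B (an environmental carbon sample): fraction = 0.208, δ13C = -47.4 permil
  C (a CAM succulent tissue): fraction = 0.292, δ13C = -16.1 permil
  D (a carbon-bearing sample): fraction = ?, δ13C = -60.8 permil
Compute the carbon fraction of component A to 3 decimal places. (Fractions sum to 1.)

Let f_A and f_D be the unknown fractions; fractions sum to 1 so f_A + f_D = 0.500.
Mass balance: Σ fᵢ·δᵢ = δ_bulk ⇒ f_A·(-44.7) + f_D·(-60.8) = -39.6 − (-14.560) = -25.040
Substitute f_D = 0.500 − f_A:
f_A·(-44.7 − -60.8) = -25.040 − 0.500×(-60.8) = 5.360
f_A = 5.360 / 16.1 = 0.3329

0.333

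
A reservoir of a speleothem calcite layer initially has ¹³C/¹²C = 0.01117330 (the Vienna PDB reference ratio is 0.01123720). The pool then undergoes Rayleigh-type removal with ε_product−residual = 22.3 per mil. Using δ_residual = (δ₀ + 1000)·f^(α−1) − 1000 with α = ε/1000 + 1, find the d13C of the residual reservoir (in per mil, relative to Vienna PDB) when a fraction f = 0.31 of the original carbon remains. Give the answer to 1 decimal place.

δ₀ = (0.01117330/0.01123720 − 1)×1000 = (0.994314 − 1)×1000 = -5.686 per mil
α − 1 = ε/1000 = 0.0223
f^(α−1) = 0.31^(0.0223) = 0.974221
δ_res = (-5.686 + 1000) × 0.974221 − 1000 = 968.681 − 1000 = -31.32 per mil

-31.3 per mil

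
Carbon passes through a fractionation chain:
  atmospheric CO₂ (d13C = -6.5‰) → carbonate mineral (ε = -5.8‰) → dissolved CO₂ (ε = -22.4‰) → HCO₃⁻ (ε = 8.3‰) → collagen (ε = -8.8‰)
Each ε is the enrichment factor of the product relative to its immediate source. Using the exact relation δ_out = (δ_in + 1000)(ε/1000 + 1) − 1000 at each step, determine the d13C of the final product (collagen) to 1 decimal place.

step 1: δ = (-6.50 + 1000)·(-5.8/1000 + 1) − 1000 = -12.26‰
step 2: δ = (-12.26 + 1000)·(-22.4/1000 + 1) − 1000 = -34.39‰
step 3: δ = (-34.39 + 1000)·(8.3/1000 + 1) − 1000 = -26.37‰
step 4: δ = (-26.37 + 1000)·(-8.8/1000 + 1) − 1000 = -34.94‰

-34.9‰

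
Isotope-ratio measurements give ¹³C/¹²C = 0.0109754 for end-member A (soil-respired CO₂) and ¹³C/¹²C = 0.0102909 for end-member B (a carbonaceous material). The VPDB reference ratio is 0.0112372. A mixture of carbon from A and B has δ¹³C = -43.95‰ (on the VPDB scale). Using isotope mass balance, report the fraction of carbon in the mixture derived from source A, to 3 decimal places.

0.661

δ_A = (0.0109754/0.0112372 − 1)×1000 = (0.976702 − 1)×1000 = -23.298‰
δ_B = (0.0102909/0.0112372 − 1)×1000 = (0.915789 − 1)×1000 = -84.211‰
f_A = (δ_mix − δ_B)/(δ_A − δ_B) = (-43.95 − (-84.211))/(-23.298 − (-84.211))
f_A = 40.261 / 60.914 = 0.6610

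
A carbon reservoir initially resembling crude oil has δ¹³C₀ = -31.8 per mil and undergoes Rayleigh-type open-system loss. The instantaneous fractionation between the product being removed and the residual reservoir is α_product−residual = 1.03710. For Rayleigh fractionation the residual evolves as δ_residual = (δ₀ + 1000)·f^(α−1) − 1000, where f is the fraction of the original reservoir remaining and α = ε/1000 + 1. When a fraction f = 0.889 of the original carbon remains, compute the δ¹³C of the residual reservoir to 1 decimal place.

-36.0 per mil

Rayleigh residual: δ_res = (δ₀ + 1000)·f^(α−1) − 1000
α − 1 = 0.03710
f^(α−1) = 0.889^(0.03710) = 0.995644
δ_res = (-31.8 + 1000) × 0.995644 − 1000 = 963.983 − 1000 = -36.02 per mil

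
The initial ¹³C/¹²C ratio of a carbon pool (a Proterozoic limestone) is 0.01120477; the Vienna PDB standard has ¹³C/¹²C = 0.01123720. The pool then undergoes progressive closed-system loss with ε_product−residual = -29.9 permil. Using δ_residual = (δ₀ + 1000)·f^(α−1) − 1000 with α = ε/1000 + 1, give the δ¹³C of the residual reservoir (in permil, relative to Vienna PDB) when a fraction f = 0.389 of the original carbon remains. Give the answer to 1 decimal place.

25.7 permil

δ₀ = (0.01120477/0.01123720 − 1)×1000 = (0.997114 − 1)×1000 = -2.886 permil
α − 1 = ε/1000 = -0.0299
f^(α−1) = 0.389^(-0.0299) = 1.028633
δ_res = (-2.886 + 1000) × 1.028633 − 1000 = 1025.665 − 1000 = 25.66 permil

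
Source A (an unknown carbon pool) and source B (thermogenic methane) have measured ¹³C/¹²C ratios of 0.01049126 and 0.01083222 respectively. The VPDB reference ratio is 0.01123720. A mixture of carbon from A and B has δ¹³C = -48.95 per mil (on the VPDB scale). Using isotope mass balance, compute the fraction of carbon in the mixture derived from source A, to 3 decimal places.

0.426

δ_A = (0.01049126/0.01123720 − 1)×1000 = (0.933619 − 1)×1000 = -66.381 per mil
δ_B = (0.01083222/0.01123720 − 1)×1000 = (0.963961 − 1)×1000 = -36.039 per mil
f_A = (δ_mix − δ_B)/(δ_A − δ_B) = (-48.95 − (-36.039))/(-66.381 − (-36.039))
f_A = -12.911 / -30.342 = 0.4255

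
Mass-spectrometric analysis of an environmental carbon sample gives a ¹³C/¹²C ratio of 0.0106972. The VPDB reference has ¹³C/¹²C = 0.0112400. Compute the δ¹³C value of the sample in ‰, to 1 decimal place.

-48.3‰

δ¹³C = (R_sample / R_standard − 1) × 1000
R_sample / R_standard = 0.0106972 / 0.0112400 = 0.951708
δ¹³C = (0.951708 − 1) × 1000 = -48.29‰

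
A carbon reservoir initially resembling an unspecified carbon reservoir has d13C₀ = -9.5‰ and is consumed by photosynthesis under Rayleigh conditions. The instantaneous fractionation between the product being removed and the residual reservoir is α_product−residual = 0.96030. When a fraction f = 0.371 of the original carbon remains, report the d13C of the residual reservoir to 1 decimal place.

30.3‰

Rayleigh residual: δ_res = (δ₀ + 1000)·f^(α−1) − 1000
α − 1 = -0.03970
f^(α−1) = 0.371^(-0.03970) = 1.040150
δ_res = (-9.5 + 1000) × 1.040150 − 1000 = 1030.268 − 1000 = 30.27‰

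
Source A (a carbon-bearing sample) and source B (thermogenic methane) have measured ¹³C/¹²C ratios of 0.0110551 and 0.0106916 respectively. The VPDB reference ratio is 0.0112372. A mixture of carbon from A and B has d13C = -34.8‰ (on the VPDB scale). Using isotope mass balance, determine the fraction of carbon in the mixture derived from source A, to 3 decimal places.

0.425

δ_A = (0.0110551/0.0112372 − 1)×1000 = (0.983795 − 1)×1000 = -16.205‰
δ_B = (0.0106916/0.0112372 − 1)×1000 = (0.951447 − 1)×1000 = -48.553‰
f_A = (δ_mix − δ_B)/(δ_A − δ_B) = (-34.8 − (-48.553))/(-16.205 − (-48.553))
f_A = 13.753 / 32.348 = 0.4252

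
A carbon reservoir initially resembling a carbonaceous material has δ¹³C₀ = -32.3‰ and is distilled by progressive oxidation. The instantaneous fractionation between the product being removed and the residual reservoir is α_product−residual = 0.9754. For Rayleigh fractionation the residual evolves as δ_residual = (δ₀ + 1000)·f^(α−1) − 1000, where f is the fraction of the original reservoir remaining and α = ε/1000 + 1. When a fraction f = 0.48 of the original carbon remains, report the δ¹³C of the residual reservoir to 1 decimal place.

Rayleigh residual: δ_res = (δ₀ + 1000)·f^(α−1) − 1000
α − 1 = -0.02460
f^(α−1) = 0.48^(-0.02460) = 1.018220
δ_res = (-32.3 + 1000) × 1.018220 − 1000 = 985.331 − 1000 = -14.67‰

-14.7‰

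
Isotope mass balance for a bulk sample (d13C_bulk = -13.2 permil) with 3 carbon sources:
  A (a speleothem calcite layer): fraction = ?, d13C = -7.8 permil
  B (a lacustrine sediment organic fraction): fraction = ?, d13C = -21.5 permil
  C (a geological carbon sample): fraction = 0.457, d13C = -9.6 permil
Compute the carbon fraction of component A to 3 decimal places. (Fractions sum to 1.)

Let f_A and f_B be the unknown fractions; fractions sum to 1 so f_A + f_B = 0.543.
Mass balance: Σ fᵢ·δᵢ = δ_bulk ⇒ f_A·(-7.8) + f_B·(-21.5) = -13.2 − (-4.387) = -8.813
Substitute f_B = 0.543 − f_A:
f_A·(-7.8 − -21.5) = -8.813 − 0.543×(-21.5) = 2.862
f_A = 2.862 / 13.7 = 0.2089

0.209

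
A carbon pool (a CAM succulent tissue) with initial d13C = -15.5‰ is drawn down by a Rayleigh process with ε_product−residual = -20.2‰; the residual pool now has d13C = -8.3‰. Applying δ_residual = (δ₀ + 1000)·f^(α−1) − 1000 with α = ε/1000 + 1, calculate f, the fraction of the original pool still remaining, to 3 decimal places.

0.697

α − 1 = ε/1000 = -0.0202
(δ_res + 1000)/(δ₀ + 1000) = (-8.3 + 1000)/(-15.5 + 1000) = 991.7/984.5 = 1.007313
f = 1.007313^(1/-0.0202) = exp(ln(1.007313)/-0.0202) = exp(0.00729/-0.0202)
f = exp(-0.3607) = 0.6972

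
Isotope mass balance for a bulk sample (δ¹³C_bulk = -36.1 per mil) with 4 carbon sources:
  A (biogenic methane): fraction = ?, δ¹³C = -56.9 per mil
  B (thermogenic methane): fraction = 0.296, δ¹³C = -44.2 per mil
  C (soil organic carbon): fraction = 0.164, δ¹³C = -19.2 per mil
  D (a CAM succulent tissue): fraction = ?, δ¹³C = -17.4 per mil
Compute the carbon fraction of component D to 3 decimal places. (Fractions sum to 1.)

Let f_D and f_A be the unknown fractions; fractions sum to 1 so f_D + f_A = 0.540.
Mass balance: Σ fᵢ·δᵢ = δ_bulk ⇒ f_D·(-17.4) + f_A·(-56.9) = -36.1 − (-16.232) = -19.868
Substitute f_A = 0.540 − f_D:
f_D·(-17.4 − -56.9) = -19.868 − 0.540×(-56.9) = 10.858
f_D = 10.858 / 39.5 = 0.2749

0.275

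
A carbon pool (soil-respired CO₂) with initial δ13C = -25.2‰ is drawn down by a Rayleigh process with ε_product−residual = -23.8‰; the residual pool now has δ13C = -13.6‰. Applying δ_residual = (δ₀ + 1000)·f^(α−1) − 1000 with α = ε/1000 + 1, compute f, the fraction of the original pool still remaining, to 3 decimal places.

0.608

α − 1 = ε/1000 = -0.0238
(δ_res + 1000)/(δ₀ + 1000) = (-13.6 + 1000)/(-25.2 + 1000) = 986.4/974.8 = 1.011900
f = 1.011900^(1/-0.0238) = exp(ln(1.011900)/-0.0238) = exp(0.01183/-0.0238)
f = exp(-0.4970) = 0.6083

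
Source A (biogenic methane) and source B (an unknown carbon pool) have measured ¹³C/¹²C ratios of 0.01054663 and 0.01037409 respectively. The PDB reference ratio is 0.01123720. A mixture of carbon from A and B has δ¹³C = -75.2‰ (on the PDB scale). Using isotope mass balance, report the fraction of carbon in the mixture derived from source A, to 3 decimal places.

0.105

δ_A = (0.01054663/0.01123720 − 1)×1000 = (0.938546 − 1)×1000 = -61.454‰
δ_B = (0.01037409/0.01123720 − 1)×1000 = (0.923192 − 1)×1000 = -76.808‰
f_A = (δ_mix − δ_B)/(δ_A − δ_B) = (-75.2 − (-76.808))/(-61.454 − (-76.808))
f_A = 1.608 / 15.354 = 0.1047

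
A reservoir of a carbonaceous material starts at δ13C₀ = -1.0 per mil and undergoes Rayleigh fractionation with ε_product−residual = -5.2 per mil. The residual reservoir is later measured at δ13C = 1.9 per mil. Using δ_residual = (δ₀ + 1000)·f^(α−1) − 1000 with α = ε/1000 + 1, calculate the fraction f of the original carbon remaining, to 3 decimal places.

α − 1 = ε/1000 = -0.0052
(δ_res + 1000)/(δ₀ + 1000) = (1.9 + 1000)/(-1.0 + 1000) = 1001.9/999.0 = 1.002903
f = 1.002903^(1/-0.0052) = exp(ln(1.002903)/-0.0052) = exp(0.00290/-0.0052)
f = exp(-0.5574) = 0.5727

0.573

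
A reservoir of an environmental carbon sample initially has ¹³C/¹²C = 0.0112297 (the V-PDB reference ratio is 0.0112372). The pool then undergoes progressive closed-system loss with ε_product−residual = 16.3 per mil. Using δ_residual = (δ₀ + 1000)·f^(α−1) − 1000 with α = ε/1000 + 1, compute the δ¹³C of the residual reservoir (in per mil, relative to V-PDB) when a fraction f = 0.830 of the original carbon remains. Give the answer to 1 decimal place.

δ₀ = (0.0112297/0.0112372 − 1)×1000 = (0.999333 − 1)×1000 = -0.667 per mil
α − 1 = ε/1000 = 0.0163
f^(α−1) = 0.830^(0.0163) = 0.996967
δ_res = (-0.667 + 1000) × 0.996967 − 1000 = 996.302 − 1000 = -3.70 per mil

-3.7 per mil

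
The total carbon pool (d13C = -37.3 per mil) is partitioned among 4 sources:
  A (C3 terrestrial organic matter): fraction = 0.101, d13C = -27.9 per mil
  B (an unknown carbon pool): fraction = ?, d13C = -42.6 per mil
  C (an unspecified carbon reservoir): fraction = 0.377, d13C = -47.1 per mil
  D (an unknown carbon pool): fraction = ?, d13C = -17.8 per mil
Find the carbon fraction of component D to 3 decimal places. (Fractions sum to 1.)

0.222

Let f_D and f_B be the unknown fractions; fractions sum to 1 so f_D + f_B = 0.522.
Mass balance: Σ fᵢ·δᵢ = δ_bulk ⇒ f_D·(-17.8) + f_B·(-42.6) = -37.3 − (-20.575) = -16.725
Substitute f_B = 0.522 − f_D:
f_D·(-17.8 − -42.6) = -16.725 − 0.522×(-42.6) = 5.512
f_D = 5.512 / 24.8 = 0.2223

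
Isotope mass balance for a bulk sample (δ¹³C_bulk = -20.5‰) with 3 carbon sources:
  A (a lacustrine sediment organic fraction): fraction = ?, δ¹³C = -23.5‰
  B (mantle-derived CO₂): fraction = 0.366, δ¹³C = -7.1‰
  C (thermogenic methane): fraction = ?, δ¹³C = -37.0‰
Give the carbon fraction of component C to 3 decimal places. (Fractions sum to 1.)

Let f_C and f_A be the unknown fractions; fractions sum to 1 so f_C + f_A = 0.634.
Mass balance: Σ fᵢ·δᵢ = δ_bulk ⇒ f_C·(-37.0) + f_A·(-23.5) = -20.5 − (-2.599) = -17.901
Substitute f_A = 0.634 − f_C:
f_C·(-37.0 − -23.5) = -17.901 − 0.634×(-23.5) = -3.002
f_C = -3.002 / -13.5 = 0.2224

0.222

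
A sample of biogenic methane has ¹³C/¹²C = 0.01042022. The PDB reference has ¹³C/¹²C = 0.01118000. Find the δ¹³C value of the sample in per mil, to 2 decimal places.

δ¹³C = (R_sample / R_standard − 1) × 1000
R_sample / R_standard = 0.01042022 / 0.01118000 = 0.932041
δ¹³C = (0.932041 − 1) × 1000 = -67.959 per mil

-67.96 per mil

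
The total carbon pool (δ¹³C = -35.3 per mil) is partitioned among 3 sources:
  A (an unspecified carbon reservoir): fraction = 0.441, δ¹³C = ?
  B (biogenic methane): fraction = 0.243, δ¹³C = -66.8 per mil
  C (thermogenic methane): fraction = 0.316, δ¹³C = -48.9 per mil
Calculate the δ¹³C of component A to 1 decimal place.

-8.2 per mil

Isotope mass balance: δ_bulk = Σ fᵢ·δᵢ.
-35.3 = 0.441×δ_A + 0.243×(-66.8) + 0.316×(-48.9)
0.441·δ_A = -35.3 − (-31.685) = -3.615
δ_A = -3.615 / 0.441 = -8.20 per mil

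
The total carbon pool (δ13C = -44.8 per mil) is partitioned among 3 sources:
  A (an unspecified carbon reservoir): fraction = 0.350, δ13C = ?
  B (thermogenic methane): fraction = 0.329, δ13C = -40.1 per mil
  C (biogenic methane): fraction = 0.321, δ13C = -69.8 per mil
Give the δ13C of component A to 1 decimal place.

-26.3 per mil

Isotope mass balance: δ_bulk = Σ fᵢ·δᵢ.
-44.8 = 0.350×δ_A + 0.329×(-40.1) + 0.321×(-69.8)
0.350·δ_A = -44.8 − (-35.599) = -9.201
δ_A = -9.201 / 0.350 = -26.29 per mil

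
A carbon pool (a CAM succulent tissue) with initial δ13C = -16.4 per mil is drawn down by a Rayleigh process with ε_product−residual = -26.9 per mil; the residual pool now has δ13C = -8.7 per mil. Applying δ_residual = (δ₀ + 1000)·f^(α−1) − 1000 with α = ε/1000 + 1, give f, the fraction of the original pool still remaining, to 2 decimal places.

α − 1 = ε/1000 = -0.0269
(δ_res + 1000)/(δ₀ + 1000) = (-8.7 + 1000)/(-16.4 + 1000) = 991.3/983.6 = 1.007828
f = 1.007828^(1/-0.0269) = exp(ln(1.007828)/-0.0269) = exp(0.00780/-0.0269)
f = exp(-0.2899) = 0.7483

0.75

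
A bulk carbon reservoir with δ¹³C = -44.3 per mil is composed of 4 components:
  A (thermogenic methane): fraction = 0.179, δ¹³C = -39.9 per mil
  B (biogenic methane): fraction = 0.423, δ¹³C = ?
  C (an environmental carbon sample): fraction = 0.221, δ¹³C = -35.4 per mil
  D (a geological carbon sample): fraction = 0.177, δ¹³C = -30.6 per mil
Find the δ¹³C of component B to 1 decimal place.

Isotope mass balance: δ_bulk = Σ fᵢ·δᵢ.
-44.3 = 0.179×(-39.9) + 0.423×δ_B + 0.221×(-35.4) + 0.177×(-30.6)
0.423·δ_B = -44.3 − (-20.382) = -23.918
δ_B = -23.918 / 0.423 = -56.54 per mil

-56.5 per mil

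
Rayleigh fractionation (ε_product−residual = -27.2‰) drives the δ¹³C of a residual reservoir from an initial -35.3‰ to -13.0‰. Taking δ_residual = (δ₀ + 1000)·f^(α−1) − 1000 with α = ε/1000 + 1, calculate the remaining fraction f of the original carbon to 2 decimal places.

0.43

α − 1 = ε/1000 = -0.0272
(δ_res + 1000)/(δ₀ + 1000) = (-13.0 + 1000)/(-35.3 + 1000) = 987.0/964.7 = 1.023116
f = 1.023116^(1/-0.0272) = exp(ln(1.023116)/-0.0272) = exp(0.02285/-0.0272)
f = exp(-0.8402) = 0.4316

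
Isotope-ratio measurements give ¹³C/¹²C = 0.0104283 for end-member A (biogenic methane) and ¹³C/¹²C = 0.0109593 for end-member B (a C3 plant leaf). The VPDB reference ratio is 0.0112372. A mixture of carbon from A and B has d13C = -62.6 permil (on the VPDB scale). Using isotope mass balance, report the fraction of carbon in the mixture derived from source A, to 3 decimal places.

δ_A = (0.0104283/0.0112372 − 1)×1000 = (0.928016 − 1)×1000 = -71.984 permil
δ_B = (0.0109593/0.0112372 − 1)×1000 = (0.975270 − 1)×1000 = -24.730 permil
f_A = (δ_mix − δ_B)/(δ_A − δ_B) = (-62.6 − (-24.730))/(-71.984 − (-24.730))
f_A = -37.870 / -47.254 = 0.8014

0.801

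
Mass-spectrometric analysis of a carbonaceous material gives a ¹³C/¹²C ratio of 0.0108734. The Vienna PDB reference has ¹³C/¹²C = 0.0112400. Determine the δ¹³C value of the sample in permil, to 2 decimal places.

-32.62 permil

δ¹³C = (R_sample / R_standard − 1) × 1000
R_sample / R_standard = 0.0108734 / 0.0112400 = 0.967384
δ¹³C = (0.967384 − 1) × 1000 = -32.616 permil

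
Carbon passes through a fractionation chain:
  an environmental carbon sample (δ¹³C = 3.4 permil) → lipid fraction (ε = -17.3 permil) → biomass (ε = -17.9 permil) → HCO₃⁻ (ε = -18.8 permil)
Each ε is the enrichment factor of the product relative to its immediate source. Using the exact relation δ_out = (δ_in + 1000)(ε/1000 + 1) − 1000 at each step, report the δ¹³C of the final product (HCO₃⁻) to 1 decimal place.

-49.8 permil

step 1: δ = (3.40 + 1000)·(-17.3/1000 + 1) − 1000 = -13.96 permil
step 2: δ = (-13.96 + 1000)·(-17.9/1000 + 1) − 1000 = -31.61 permil
step 3: δ = (-31.61 + 1000)·(-18.8/1000 + 1) − 1000 = -49.81 permil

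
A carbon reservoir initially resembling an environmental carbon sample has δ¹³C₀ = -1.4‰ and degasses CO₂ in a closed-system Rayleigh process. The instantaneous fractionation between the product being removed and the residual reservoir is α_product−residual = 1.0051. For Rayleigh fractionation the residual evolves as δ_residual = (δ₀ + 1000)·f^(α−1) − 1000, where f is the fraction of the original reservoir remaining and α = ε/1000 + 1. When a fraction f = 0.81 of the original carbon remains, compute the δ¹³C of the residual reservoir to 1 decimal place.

Rayleigh residual: δ_res = (δ₀ + 1000)·f^(α−1) − 1000
α − 1 = 0.00510
f^(α−1) = 0.81^(0.00510) = 0.998926
δ_res = (-1.4 + 1000) × 0.998926 − 1000 = 997.527 − 1000 = -2.47‰

-2.5‰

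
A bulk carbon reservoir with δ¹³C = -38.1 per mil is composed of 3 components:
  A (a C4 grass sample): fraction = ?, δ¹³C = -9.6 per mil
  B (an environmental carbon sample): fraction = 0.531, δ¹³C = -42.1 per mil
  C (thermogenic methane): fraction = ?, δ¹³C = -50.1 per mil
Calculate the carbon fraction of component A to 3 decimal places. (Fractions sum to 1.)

Let f_A and f_C be the unknown fractions; fractions sum to 1 so f_A + f_C = 0.469.
Mass balance: Σ fᵢ·δᵢ = δ_bulk ⇒ f_A·(-9.6) + f_C·(-50.1) = -38.1 − (-22.355) = -15.745
Substitute f_C = 0.469 − f_A:
f_A·(-9.6 − -50.1) = -15.745 − 0.469×(-50.1) = 7.752
f_A = 7.752 / 40.5 = 0.1914

0.191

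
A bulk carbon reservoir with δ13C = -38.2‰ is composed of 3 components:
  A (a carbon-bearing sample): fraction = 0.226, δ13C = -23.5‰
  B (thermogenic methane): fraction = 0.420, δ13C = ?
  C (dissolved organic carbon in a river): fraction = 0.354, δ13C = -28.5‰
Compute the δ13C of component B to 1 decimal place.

Isotope mass balance: δ_bulk = Σ fᵢ·δᵢ.
-38.2 = 0.226×(-23.5) + 0.420×δ_B + 0.354×(-28.5)
0.420·δ_B = -38.2 − (-15.400) = -22.800
δ_B = -22.800 / 0.420 = -54.29‰

-54.3‰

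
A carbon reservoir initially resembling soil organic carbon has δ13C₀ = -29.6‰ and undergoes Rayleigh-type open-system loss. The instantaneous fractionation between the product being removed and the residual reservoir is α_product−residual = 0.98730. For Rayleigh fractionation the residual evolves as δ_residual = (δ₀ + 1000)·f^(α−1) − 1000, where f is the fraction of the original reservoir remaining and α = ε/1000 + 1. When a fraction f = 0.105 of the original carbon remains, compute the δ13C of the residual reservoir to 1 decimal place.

-1.4‰

Rayleigh residual: δ_res = (δ₀ + 1000)·f^(α−1) − 1000
α − 1 = -0.01270
f^(α−1) = 0.105^(-0.01270) = 1.029037
δ_res = (-29.6 + 1000) × 1.029037 − 1000 = 998.577 − 1000 = -1.42‰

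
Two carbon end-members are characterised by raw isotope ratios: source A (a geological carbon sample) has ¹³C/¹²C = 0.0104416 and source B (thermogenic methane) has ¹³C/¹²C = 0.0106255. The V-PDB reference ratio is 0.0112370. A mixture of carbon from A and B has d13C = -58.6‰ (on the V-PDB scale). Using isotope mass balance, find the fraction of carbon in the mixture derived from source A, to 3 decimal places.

δ_A = (0.0104416/0.0112370 − 1)×1000 = (0.929216 − 1)×1000 = -70.784‰
δ_B = (0.0106255/0.0112370 − 1)×1000 = (0.945582 − 1)×1000 = -54.418‰
f_A = (δ_mix − δ_B)/(δ_A − δ_B) = (-58.6 − (-54.418))/(-70.784 − (-54.418))
f_A = -4.182 / -16.366 = 0.2555

0.256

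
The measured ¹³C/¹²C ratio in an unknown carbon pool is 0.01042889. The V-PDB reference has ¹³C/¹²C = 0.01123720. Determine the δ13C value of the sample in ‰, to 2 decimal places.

δ13C = (R_sample / R_standard − 1) × 1000
R_sample / R_standard = 0.01042889 / 0.01123720 = 0.928068
δ13C = (0.928068 − 1) × 1000 = -71.932‰

-71.93‰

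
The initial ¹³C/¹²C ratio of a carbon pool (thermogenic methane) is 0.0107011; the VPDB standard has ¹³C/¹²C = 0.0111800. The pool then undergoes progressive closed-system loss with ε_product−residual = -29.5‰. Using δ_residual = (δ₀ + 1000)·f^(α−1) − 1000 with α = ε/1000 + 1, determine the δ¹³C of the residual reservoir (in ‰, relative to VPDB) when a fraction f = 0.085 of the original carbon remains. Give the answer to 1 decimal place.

29.4‰

δ₀ = (0.0107011/0.0111800 − 1)×1000 = (0.957165 − 1)×1000 = -42.835‰
α − 1 = ε/1000 = -0.0295
f^(α−1) = 0.085^(-0.0295) = 1.075430
δ_res = (-42.835 + 1000) × 1.075430 − 1000 = 1029.363 − 1000 = 29.36‰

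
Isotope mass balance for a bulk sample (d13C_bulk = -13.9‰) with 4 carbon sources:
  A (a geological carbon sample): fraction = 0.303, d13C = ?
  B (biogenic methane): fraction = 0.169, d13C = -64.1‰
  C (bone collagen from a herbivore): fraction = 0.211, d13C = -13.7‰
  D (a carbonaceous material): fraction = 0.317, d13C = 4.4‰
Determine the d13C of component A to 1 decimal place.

Isotope mass balance: δ_bulk = Σ fᵢ·δᵢ.
-13.9 = 0.303×δ_A + 0.169×(-64.1) + 0.211×(-13.7) + 0.317×(4.4)
0.303·δ_A = -13.9 − (-12.329) = -1.571
δ_A = -1.571 / 0.303 = -5.19‰

-5.2‰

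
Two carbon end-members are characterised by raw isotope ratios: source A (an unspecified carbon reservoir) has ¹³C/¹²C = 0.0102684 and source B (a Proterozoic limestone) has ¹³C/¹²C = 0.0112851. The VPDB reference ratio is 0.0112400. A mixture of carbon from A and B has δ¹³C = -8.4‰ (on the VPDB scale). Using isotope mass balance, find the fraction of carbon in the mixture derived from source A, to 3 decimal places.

0.137

δ_A = (0.0102684/0.0112400 − 1)×1000 = (0.913559 − 1)×1000 = -86.441‰
δ_B = (0.0112851/0.0112400 − 1)×1000 = (1.004012 − 1)×1000 = 4.012‰
f_A = (δ_mix − δ_B)/(δ_A − δ_B) = (-8.4 − (4.012))/(-86.441 − (4.012))
f_A = -12.412 / -90.454 = 0.1372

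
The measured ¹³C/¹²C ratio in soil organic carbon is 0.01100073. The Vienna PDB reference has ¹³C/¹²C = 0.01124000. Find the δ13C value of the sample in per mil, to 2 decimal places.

δ13C = (R_sample / R_standard − 1) × 1000
R_sample / R_standard = 0.01100073 / 0.01124000 = 0.978713
δ13C = (0.978713 − 1) × 1000 = -21.287 per mil

-21.29 per mil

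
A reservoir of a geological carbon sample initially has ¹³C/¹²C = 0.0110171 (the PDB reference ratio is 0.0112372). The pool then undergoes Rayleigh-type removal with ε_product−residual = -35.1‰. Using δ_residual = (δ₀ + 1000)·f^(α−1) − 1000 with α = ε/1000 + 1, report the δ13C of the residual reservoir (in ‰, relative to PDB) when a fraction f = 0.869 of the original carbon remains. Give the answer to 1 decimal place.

δ₀ = (0.0110171/0.0112372 − 1)×1000 = (0.980413 − 1)×1000 = -19.587‰
α − 1 = ε/1000 = -0.0351
f^(α−1) = 0.869^(-0.0351) = 1.004941
δ_res = (-19.587 + 1000) × 1.004941 − 1000 = 985.257 − 1000 = -14.74‰

-14.7‰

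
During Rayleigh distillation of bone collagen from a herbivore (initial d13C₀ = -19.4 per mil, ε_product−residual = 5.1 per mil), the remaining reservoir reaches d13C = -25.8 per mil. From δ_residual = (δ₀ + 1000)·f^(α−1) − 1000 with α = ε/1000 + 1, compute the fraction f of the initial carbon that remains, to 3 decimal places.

0.277

α − 1 = ε/1000 = 0.0051
(δ_res + 1000)/(δ₀ + 1000) = (-25.8 + 1000)/(-19.4 + 1000) = 974.2/980.6 = 0.993473
f = 0.993473^(1/0.0051) = exp(ln(0.993473)/0.0051) = exp(-0.00655/0.0051)
f = exp(-1.2839) = 0.2769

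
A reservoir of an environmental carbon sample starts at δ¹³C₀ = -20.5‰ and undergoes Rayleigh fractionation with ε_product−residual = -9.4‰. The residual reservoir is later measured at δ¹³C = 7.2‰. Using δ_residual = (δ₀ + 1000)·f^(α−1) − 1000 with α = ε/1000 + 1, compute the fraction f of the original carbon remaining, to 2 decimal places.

0.05

α − 1 = ε/1000 = -0.0094
(δ_res + 1000)/(δ₀ + 1000) = (7.2 + 1000)/(-20.5 + 1000) = 1007.2/979.5 = 1.028280
f = 1.028280^(1/-0.0094) = exp(ln(1.028280)/-0.0094) = exp(0.02789/-0.0094)
f = exp(-2.9667) = 0.0515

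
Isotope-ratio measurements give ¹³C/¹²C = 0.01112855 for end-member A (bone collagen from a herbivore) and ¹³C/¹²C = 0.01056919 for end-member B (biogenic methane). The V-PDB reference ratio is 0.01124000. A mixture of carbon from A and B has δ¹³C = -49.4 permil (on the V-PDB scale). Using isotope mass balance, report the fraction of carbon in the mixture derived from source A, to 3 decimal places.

0.207

δ_A = (0.01112855/0.01124000 − 1)×1000 = (0.990085 − 1)×1000 = -9.915 permil
δ_B = (0.01056919/0.01124000 − 1)×1000 = (0.940319 − 1)×1000 = -59.681 permil
f_A = (δ_mix − δ_B)/(δ_A − δ_B) = (-49.4 − (-59.681))/(-9.915 − (-59.681))
f_A = 10.281 / 49.765 = 0.2066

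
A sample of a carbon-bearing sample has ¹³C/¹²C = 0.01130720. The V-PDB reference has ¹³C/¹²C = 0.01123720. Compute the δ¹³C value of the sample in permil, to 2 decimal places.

6.23 permil

δ¹³C = (R_sample / R_standard − 1) × 1000
R_sample / R_standard = 0.01130720 / 0.01123720 = 1.006229
δ¹³C = (1.006229 − 1) × 1000 = 6.229 permil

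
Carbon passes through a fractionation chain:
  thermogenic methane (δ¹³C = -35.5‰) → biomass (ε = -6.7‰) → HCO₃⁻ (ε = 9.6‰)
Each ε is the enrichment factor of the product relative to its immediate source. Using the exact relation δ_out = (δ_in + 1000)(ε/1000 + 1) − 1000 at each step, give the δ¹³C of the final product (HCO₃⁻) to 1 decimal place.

-32.8‰

step 1: δ = (-35.50 + 1000)·(-6.7/1000 + 1) − 1000 = -41.96‰
step 2: δ = (-41.96 + 1000)·(9.6/1000 + 1) − 1000 = -32.76‰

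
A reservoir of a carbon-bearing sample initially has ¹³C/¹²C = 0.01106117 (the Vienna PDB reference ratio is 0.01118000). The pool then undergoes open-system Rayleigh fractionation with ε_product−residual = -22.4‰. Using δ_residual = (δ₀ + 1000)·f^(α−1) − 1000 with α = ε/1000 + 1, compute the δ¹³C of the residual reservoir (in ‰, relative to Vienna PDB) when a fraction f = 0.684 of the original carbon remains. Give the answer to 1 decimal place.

δ₀ = (0.01106117/0.01118000 − 1)×1000 = (0.989371 − 1)×1000 = -10.629‰
α − 1 = ε/1000 = -0.0224
f^(α−1) = 0.684^(-0.0224) = 1.008544
δ_res = (-10.629 + 1000) × 1.008544 − 1000 = 997.824 − 1000 = -2.18‰

-2.2‰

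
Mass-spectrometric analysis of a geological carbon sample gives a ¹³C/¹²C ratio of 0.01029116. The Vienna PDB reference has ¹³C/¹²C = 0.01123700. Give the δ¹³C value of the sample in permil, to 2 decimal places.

-84.17 permil

δ¹³C = (R_sample / R_standard − 1) × 1000
R_sample / R_standard = 0.01029116 / 0.01123700 = 0.915828
δ¹³C = (0.915828 − 1) × 1000 = -84.172 permil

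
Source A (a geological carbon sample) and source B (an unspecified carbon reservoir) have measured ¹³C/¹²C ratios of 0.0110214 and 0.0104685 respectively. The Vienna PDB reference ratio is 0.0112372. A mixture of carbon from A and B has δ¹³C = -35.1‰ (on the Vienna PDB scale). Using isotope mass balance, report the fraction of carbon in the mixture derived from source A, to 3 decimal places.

δ_A = (0.0110214/0.0112372 − 1)×1000 = (0.980796 − 1)×1000 = -19.204‰
δ_B = (0.0104685/0.0112372 − 1)×1000 = (0.931593 − 1)×1000 = -68.407‰
f_A = (δ_mix − δ_B)/(δ_A − δ_B) = (-35.1 − (-68.407))/(-19.204 − (-68.407))
f_A = 33.307 / 49.203 = 0.6769

0.677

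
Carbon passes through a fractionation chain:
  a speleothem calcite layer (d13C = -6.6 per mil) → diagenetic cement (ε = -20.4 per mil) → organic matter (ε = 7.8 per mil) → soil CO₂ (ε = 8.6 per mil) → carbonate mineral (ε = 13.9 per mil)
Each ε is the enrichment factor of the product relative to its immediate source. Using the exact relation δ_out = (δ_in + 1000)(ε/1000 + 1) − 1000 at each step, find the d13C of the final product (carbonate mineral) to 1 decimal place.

2.9 per mil

step 1: δ = (-6.60 + 1000)·(-20.4/1000 + 1) − 1000 = -26.87 per mil
step 2: δ = (-26.87 + 1000)·(7.8/1000 + 1) − 1000 = -19.27 per mil
step 3: δ = (-19.27 + 1000)·(8.6/1000 + 1) − 1000 = -10.84 per mil
step 4: δ = (-10.84 + 1000)·(13.9/1000 + 1) − 1000 = 2.91 per mil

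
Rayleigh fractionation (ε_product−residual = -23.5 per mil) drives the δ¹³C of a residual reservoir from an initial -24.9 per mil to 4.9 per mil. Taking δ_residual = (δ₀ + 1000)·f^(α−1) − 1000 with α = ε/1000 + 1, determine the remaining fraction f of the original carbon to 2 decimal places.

0.28

α − 1 = ε/1000 = -0.0235
(δ_res + 1000)/(δ₀ + 1000) = (4.9 + 1000)/(-24.9 + 1000) = 1004.9/975.1 = 1.030561
f = 1.030561^(1/-0.0235) = exp(ln(1.030561)/-0.0235) = exp(0.03010/-0.0235)
f = exp(-1.2810) = 0.2778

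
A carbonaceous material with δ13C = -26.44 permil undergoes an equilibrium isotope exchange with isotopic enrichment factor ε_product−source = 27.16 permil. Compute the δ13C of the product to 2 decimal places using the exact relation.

0.00 permil

To first order, δ_product ≈ δ_source + ε = 0.72 permil.
Exactly, δ_product = (δ_source + 1000)·(ε/1000 + 1) − 1000.
δ_product = (-26.44 + 1000) × (27.16/1000 + 1) − 1000
δ_product = 0.002 permil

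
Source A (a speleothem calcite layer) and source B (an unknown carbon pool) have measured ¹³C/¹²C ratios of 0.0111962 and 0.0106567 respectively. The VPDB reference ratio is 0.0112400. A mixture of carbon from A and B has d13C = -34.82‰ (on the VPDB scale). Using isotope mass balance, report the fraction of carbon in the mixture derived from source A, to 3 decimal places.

δ_A = (0.0111962/0.0112400 − 1)×1000 = (0.996103 − 1)×1000 = -3.897‰
δ_B = (0.0106567/0.0112400 − 1)×1000 = (0.948105 − 1)×1000 = -51.895‰
f_A = (δ_mix − δ_B)/(δ_A − δ_B) = (-34.82 − (-51.895))/(-3.897 − (-51.895))
f_A = 17.075 / 47.998 = 0.3557

0.356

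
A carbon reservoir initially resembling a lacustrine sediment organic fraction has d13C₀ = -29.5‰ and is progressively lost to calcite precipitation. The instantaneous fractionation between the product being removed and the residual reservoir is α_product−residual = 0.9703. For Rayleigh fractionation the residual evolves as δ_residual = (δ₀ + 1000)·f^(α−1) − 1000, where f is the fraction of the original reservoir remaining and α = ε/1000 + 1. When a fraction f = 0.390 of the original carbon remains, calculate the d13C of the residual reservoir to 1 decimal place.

-2.0‰

Rayleigh residual: δ_res = (δ₀ + 1000)·f^(α−1) − 1000
α − 1 = -0.02970
f^(α−1) = 0.390^(-0.02970) = 1.028360
δ_res = (-29.5 + 1000) × 1.028360 − 1000 = 998.024 − 1000 = -1.98‰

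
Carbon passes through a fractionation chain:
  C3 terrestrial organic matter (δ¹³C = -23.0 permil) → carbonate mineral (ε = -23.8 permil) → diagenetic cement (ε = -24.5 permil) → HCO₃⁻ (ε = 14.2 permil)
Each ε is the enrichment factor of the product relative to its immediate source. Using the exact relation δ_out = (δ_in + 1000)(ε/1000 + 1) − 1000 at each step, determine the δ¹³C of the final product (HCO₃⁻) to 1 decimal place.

step 1: δ = (-23.00 + 1000)·(-23.8/1000 + 1) − 1000 = -46.25 permil
step 2: δ = (-46.25 + 1000)·(-24.5/1000 + 1) − 1000 = -69.62 permil
step 3: δ = (-69.62 + 1000)·(14.2/1000 + 1) − 1000 = -56.41 permil

-56.4 permil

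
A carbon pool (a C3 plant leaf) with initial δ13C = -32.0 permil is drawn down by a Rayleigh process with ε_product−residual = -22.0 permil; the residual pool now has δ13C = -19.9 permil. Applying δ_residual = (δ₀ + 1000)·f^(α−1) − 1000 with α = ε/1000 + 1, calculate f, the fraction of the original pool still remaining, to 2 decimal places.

0.57

α − 1 = ε/1000 = -0.0220
(δ_res + 1000)/(δ₀ + 1000) = (-19.9 + 1000)/(-32.0 + 1000) = 980.1/968.0 = 1.012500
f = 1.012500^(1/-0.0220) = exp(ln(1.012500)/-0.0220) = exp(0.01242/-0.0220)
f = exp(-0.5647) = 0.5686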